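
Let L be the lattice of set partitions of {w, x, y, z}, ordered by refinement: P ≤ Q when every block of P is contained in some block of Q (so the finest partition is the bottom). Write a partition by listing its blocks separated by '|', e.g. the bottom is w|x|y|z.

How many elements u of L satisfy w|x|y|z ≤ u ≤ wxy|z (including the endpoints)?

The interval [w|x|y|z, wxy|z] = {wxy|z, wx|y|z, wy|x|z, w|xy|z, w|x|y|z}, which has 5 elements.

5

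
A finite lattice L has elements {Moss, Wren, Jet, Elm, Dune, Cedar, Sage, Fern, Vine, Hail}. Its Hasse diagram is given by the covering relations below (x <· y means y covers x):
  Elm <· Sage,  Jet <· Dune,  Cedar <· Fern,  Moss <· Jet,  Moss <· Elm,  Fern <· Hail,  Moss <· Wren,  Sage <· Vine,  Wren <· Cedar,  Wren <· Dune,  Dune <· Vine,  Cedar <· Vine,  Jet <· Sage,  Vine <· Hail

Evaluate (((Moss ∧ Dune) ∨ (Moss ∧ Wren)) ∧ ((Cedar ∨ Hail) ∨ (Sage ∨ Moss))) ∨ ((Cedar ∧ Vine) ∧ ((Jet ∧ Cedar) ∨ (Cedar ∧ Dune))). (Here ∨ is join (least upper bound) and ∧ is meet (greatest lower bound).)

Wren

Moss ∧ Dune = Moss
Moss ∧ Wren = Moss
Moss ∨ Moss = Moss
Cedar ∨ Hail = Hail
Sage ∨ Moss = Sage
Hail ∨ Sage = Hail
Moss ∧ Hail = Moss
Cedar ∧ Vine = Cedar
Jet ∧ Cedar = Moss
Cedar ∧ Dune = Wren
Moss ∨ Wren = Wren
Cedar ∧ Wren = Wren
Moss ∨ Wren = Wren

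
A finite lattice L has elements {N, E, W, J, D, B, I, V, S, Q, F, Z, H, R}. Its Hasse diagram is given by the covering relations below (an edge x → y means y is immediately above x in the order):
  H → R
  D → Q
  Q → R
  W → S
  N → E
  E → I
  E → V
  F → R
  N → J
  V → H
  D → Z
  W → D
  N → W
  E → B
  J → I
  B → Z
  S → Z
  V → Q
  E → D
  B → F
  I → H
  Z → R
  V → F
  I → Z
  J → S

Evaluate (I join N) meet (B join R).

I

I ∨ N = I
B ∨ R = R
I ∧ R = I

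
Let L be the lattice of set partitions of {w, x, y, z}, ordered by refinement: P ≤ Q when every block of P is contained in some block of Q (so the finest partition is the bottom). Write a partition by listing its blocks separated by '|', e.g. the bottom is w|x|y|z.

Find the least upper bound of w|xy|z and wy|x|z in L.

Common upper bounds of {w|xy|z, wy|x|z}: wxyz, wxy|z.
The least among these is wxy|z.

wxy|z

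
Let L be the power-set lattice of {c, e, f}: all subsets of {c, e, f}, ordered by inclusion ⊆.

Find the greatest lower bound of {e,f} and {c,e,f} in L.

{e,f}

Under ⊆, meet is intersection: {e,f} ∩ {c,e,f} = {e,f}.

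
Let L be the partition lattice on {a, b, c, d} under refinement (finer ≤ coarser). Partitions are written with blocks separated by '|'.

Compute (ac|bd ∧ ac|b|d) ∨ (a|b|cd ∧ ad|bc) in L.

ac|b|d

ac|bd ∧ ac|b|d = ac|b|d
a|b|cd ∧ ad|bc = a|b|c|d
ac|b|d ∨ a|b|c|d = ac|b|d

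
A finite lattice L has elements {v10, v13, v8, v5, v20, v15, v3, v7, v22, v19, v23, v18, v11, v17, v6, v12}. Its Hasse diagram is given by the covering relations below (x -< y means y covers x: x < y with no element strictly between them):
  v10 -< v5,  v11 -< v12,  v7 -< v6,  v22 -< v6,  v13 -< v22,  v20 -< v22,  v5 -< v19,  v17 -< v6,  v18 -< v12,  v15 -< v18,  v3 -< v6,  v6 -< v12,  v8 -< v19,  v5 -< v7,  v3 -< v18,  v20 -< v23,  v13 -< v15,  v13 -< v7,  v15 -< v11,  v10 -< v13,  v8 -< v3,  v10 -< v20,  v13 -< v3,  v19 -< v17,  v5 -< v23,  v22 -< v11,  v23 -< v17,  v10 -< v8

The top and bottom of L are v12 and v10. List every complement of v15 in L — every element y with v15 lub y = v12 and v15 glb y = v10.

v17, v19, v23, v5

Need y with v15 ∨ y = v12 and v15 ∧ y = v10.
Checking each element gives: v17, v19, v23, v5.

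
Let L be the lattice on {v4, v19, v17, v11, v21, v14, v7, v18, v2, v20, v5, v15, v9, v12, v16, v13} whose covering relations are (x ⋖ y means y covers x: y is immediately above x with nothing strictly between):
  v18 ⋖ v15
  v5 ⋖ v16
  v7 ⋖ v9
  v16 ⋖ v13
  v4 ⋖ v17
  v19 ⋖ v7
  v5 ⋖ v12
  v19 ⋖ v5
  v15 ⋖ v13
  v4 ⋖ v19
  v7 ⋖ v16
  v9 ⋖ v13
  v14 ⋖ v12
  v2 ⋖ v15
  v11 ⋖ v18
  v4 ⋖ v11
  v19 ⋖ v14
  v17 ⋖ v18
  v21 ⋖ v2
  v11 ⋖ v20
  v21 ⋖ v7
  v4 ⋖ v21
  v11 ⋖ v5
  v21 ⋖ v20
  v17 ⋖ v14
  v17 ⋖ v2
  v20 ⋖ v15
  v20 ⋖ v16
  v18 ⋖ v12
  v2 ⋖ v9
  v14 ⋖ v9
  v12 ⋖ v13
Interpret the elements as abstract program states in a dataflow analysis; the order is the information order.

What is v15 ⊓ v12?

v18

Common lower bounds of {v15, v12}: v11, v17, v18, v4.
The greatest among these is v18.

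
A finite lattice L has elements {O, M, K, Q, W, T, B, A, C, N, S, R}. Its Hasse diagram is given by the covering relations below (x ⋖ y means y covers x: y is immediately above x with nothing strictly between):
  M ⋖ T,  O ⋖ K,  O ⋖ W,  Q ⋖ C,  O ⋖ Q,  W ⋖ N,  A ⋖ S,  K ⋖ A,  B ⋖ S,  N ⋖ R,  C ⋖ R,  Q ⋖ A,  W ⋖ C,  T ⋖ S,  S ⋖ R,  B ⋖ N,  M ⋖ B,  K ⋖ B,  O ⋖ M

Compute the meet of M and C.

Common lower bounds of {M, C}: O.
The greatest among these is O.

O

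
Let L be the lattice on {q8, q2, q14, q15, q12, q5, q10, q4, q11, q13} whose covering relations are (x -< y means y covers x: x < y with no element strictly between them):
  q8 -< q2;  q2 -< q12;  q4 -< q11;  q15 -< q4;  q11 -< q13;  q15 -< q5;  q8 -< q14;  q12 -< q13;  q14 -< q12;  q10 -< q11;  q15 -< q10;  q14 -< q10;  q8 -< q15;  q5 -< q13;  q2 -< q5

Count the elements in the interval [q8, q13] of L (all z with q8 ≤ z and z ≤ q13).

The interval [q8, q13] = {q10, q11, q12, q13, q14, q15, q2, q4, q5, q8}, which has 10 elements.

10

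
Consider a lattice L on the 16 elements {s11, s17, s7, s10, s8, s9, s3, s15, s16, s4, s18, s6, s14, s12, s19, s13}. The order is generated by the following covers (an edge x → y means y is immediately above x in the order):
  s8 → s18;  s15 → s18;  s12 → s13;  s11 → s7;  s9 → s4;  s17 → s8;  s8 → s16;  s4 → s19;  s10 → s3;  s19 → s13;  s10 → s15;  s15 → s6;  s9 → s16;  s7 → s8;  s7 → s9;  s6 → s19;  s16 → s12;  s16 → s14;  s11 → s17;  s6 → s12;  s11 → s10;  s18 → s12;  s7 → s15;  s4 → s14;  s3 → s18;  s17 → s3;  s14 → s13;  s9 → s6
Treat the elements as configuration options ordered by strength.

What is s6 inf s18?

s15

Common lower bounds of {s6, s18}: s10, s11, s15, s7.
The greatest among these is s15.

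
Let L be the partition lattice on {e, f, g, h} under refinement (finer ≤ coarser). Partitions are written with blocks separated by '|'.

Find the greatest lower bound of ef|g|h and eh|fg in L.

e|f|g|h

Common lower bounds of {ef|g|h, eh|fg}: e|f|g|h.
The greatest among these is e|f|g|h.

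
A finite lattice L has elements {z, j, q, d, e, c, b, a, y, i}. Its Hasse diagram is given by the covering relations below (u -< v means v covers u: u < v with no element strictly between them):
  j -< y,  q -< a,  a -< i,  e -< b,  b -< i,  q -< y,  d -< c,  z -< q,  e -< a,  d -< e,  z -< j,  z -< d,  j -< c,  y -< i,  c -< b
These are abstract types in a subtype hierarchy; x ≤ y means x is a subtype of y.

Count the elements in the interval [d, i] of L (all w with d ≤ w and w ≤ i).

6

The interval [d, i] = {a, b, c, d, e, i}, which has 6 elements.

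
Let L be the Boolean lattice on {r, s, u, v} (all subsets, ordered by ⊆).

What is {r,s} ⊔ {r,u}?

{r,s,u}

Under ⊆, join is union: {r,s} ∪ {r,u} = {r,s,u}.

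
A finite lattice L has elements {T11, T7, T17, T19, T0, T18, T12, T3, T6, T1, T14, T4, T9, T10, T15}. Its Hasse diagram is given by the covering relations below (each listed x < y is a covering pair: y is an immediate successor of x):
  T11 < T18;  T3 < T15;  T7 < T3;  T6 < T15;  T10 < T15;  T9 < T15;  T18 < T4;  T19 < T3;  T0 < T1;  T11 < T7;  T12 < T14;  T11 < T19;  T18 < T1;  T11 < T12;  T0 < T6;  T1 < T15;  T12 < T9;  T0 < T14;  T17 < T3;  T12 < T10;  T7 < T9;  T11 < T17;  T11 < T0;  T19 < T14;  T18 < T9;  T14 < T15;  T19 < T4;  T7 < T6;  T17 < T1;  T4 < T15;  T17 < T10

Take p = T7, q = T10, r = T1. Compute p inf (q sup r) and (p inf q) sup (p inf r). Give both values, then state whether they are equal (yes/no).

q sup r = T15, so p inf (q sup r) = T7 inf T15 = T7.
p inf q = T11 and p inf r = T11, so (p inf q) sup (p inf r) = T11 sup T11 = T11.
Equal: no.

T7; T11; no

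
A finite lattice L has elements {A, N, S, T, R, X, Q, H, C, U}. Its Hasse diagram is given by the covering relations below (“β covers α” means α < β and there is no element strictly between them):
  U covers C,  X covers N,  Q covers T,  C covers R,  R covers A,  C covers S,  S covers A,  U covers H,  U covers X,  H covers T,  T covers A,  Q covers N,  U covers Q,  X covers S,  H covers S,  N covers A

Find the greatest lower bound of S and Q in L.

A

Common lower bounds of {S, Q}: A.
The greatest among these is A.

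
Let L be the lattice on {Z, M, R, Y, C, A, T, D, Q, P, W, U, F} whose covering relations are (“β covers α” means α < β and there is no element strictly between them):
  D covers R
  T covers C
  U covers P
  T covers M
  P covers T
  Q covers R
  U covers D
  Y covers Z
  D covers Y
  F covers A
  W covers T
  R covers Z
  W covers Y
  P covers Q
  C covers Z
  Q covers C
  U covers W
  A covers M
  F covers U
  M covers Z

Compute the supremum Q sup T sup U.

Common upper bounds of {Q, T, U}: F, U.
The least among these is U.

U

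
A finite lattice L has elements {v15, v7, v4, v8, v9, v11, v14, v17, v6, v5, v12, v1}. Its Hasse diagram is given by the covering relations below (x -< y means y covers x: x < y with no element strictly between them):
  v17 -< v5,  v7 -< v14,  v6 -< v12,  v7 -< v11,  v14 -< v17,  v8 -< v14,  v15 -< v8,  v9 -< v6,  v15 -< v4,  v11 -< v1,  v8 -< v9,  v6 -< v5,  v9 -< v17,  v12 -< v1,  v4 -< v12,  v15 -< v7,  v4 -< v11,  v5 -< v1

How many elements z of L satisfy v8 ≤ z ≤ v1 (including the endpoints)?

8

The interval [v8, v1] = {v1, v12, v14, v17, v5, v6, v8, v9}, which has 8 elements.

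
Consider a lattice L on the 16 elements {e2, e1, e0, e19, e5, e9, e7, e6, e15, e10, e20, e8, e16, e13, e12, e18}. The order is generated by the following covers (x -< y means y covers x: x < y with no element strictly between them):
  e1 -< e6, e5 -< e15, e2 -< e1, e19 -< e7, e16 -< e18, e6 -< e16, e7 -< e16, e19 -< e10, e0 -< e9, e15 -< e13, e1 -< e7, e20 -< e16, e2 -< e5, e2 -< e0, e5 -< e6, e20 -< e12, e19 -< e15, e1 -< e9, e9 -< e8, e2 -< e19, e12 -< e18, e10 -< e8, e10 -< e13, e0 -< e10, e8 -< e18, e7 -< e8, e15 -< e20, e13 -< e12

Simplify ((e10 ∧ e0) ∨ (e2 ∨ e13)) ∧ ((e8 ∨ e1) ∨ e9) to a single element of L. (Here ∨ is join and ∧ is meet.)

e10

e10 ∧ e0 = e0
e2 ∨ e13 = e13
e0 ∨ e13 = e13
e8 ∨ e1 = e8
e8 ∨ e9 = e8
e13 ∧ e8 = e10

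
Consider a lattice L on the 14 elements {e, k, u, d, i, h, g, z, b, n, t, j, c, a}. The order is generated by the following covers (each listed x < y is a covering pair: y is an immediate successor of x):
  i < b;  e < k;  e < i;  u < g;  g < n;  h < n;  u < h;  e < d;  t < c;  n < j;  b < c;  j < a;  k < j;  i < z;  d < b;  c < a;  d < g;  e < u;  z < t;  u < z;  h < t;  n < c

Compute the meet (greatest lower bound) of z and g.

u

Common lower bounds of {z, g}: e, u.
The greatest among these is u.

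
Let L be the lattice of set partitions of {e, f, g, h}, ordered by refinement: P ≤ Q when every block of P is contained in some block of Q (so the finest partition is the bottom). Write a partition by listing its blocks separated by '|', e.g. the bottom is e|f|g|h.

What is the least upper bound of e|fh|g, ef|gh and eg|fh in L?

The join of e|fh|g, ef|gh, eg|fh merges any blocks that overlap across the partitions, giving efgh.

efgh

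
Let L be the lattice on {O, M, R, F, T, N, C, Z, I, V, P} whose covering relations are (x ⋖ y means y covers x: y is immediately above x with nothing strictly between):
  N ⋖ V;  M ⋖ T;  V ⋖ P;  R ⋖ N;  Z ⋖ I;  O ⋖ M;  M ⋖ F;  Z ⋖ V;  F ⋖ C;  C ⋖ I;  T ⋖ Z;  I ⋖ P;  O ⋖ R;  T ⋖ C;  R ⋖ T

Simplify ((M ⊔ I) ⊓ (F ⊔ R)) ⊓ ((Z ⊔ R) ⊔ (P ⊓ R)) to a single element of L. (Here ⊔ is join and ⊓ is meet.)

T

M ∨ I = I
F ∨ R = C
I ∧ C = C
Z ∨ R = Z
P ∧ R = R
Z ∨ R = Z
C ∧ Z = T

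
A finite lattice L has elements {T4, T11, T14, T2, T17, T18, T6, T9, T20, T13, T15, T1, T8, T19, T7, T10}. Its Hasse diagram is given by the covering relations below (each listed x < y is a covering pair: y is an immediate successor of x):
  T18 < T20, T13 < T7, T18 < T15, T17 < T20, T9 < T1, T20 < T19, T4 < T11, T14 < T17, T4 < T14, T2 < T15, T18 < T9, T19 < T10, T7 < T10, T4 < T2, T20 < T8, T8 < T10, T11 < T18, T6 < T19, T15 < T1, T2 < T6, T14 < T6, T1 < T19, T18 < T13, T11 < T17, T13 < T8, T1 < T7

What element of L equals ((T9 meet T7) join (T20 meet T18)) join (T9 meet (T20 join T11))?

T9 ∧ T7 = T9
T20 ∧ T18 = T18
T9 ∨ T18 = T9
T20 ∨ T11 = T20
T9 ∧ T20 = T18
T9 ∨ T18 = T9

T9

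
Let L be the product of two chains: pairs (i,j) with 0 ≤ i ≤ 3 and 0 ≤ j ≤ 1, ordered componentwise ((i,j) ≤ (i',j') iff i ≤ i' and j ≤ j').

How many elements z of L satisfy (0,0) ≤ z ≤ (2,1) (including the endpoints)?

6

The interval [(0,0), (2,1)] = {(0,0), (0,1), (1,0), (1,1), (2,0), (2,1)}, which has 6 elements.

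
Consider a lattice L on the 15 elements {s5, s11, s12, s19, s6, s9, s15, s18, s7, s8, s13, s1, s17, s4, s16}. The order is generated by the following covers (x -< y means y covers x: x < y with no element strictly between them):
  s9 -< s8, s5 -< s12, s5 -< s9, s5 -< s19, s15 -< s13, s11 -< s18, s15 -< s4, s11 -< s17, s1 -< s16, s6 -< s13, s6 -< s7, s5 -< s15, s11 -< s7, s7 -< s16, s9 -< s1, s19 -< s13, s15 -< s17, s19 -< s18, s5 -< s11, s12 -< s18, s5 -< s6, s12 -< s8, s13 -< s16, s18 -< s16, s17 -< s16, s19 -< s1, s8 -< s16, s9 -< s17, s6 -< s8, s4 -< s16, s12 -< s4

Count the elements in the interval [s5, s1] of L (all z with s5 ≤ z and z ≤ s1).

The interval [s5, s1] = {s1, s19, s5, s9}, which has 4 elements.

4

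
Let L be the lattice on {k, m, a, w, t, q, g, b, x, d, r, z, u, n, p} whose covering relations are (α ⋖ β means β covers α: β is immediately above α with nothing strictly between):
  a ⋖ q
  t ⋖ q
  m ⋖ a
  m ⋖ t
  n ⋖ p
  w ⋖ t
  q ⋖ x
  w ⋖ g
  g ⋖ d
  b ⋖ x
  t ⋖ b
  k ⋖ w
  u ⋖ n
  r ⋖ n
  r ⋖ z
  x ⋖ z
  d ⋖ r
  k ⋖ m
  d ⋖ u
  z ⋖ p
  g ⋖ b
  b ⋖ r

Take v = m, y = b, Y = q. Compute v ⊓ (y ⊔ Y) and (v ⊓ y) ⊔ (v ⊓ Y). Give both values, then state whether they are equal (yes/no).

y ⊔ Y = x, so v ⊓ (y ⊔ Y) = m ⊓ x = m.
v ⊓ y = m and v ⊓ Y = m, so (v ⊓ y) ⊔ (v ⊓ Y) = m ⊔ m = m.
Equal: yes.

m; m; yes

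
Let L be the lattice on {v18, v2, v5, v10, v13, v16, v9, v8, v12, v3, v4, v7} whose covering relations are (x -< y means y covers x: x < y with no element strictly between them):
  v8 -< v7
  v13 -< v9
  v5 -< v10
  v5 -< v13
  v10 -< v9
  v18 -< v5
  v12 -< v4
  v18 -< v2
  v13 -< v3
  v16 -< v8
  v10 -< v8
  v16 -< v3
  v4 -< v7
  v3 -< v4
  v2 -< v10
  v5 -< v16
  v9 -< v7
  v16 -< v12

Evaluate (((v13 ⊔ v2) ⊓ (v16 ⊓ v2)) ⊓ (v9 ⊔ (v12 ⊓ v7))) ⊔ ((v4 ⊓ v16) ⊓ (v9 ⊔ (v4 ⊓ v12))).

v16

v13 ∨ v2 = v9
v16 ∧ v2 = v18
v9 ∧ v18 = v18
v12 ∧ v7 = v12
v9 ∨ v12 = v7
v18 ∧ v7 = v18
v4 ∧ v16 = v16
v4 ∧ v12 = v12
v9 ∨ v12 = v7
v16 ∧ v7 = v16
v18 ∨ v16 = v16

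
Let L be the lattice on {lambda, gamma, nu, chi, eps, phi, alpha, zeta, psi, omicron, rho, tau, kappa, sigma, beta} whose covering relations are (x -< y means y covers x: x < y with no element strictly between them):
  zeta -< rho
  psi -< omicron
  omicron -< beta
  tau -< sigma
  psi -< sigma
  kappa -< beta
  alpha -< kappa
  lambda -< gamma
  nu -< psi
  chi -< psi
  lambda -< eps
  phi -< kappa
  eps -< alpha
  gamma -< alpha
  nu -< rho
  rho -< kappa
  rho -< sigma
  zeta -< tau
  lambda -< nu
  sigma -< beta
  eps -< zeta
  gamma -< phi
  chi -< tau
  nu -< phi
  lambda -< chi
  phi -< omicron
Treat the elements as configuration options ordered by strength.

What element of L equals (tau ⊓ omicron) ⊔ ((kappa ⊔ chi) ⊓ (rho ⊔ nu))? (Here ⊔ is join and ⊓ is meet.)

tau ∧ omicron = chi
kappa ∨ chi = beta
rho ∨ nu = rho
beta ∧ rho = rho
chi ∨ rho = sigma

sigma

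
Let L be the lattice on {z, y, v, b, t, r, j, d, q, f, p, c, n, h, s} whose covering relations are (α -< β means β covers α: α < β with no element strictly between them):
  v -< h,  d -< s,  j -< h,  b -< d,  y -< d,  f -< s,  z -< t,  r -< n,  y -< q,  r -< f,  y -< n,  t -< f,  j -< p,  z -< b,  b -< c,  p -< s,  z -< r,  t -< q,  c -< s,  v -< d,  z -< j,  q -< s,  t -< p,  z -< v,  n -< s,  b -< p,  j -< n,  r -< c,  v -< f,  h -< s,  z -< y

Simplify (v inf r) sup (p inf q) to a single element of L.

v ∧ r = z
p ∧ q = t
z ∨ t = t

t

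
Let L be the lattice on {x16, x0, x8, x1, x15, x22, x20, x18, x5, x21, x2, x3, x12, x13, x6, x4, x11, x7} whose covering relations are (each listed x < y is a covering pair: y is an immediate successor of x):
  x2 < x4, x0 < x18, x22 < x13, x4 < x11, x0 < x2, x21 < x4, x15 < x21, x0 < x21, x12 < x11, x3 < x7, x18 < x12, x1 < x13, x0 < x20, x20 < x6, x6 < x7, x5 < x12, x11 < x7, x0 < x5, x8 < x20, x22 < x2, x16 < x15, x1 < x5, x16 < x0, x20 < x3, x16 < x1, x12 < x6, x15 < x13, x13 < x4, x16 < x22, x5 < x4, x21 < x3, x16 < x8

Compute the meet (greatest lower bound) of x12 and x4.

Common lower bounds of {x12, x4}: x0, x1, x16, x5.
The greatest among these is x5.

x5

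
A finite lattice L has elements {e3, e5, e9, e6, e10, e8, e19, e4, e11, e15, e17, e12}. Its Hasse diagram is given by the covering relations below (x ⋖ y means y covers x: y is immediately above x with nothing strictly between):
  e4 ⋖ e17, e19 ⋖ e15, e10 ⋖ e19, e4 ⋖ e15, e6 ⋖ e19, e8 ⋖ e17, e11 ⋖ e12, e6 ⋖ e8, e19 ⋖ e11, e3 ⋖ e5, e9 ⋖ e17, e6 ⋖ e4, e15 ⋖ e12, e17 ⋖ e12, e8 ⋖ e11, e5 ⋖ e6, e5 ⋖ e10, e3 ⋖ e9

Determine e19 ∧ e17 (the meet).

Common lower bounds of {e19, e17}: e3, e5, e6.
The greatest among these is e6.

e6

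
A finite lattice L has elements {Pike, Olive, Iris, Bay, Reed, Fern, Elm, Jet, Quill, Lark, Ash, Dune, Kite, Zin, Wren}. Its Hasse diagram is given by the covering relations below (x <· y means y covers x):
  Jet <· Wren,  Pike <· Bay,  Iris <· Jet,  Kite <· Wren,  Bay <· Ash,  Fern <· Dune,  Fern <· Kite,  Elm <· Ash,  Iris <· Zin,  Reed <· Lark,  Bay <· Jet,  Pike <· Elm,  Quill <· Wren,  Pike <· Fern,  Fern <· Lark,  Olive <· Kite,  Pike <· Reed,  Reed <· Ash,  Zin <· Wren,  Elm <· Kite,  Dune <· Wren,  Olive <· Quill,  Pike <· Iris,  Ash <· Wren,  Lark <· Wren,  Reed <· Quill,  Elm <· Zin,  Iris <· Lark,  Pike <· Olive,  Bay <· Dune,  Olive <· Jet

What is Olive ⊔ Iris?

Jet

Common upper bounds of {Olive, Iris}: Jet, Wren.
The least among these is Jet.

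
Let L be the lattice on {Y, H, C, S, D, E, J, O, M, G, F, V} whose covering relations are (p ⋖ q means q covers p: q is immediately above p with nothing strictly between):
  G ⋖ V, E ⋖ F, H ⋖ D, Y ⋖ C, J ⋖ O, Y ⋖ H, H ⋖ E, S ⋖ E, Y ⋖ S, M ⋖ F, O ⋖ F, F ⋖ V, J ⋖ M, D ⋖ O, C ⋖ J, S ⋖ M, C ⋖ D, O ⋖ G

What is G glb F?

Common lower bounds of {G, F}: C, D, H, J, O, Y.
The greatest among these is O.

O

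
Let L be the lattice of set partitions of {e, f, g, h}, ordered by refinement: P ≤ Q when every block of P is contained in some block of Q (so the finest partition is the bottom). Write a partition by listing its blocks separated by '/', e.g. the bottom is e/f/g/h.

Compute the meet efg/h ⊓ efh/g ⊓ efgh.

The meet (common refinement) of efg/h, efh/g, efgh intersects blocks pairwise, giving ef/g/h.

ef/g/h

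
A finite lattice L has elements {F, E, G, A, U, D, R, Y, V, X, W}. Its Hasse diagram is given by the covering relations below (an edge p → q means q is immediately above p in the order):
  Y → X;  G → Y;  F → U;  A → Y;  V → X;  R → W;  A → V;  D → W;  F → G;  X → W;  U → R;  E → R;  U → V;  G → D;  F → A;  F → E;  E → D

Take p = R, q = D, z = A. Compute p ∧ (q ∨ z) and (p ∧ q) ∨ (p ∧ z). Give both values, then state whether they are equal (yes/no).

R; E; no

q ∨ z = W, so p ∧ (q ∨ z) = R ∧ W = R.
p ∧ q = E and p ∧ z = F, so (p ∧ q) ∨ (p ∧ z) = E ∨ F = E.
Equal: no.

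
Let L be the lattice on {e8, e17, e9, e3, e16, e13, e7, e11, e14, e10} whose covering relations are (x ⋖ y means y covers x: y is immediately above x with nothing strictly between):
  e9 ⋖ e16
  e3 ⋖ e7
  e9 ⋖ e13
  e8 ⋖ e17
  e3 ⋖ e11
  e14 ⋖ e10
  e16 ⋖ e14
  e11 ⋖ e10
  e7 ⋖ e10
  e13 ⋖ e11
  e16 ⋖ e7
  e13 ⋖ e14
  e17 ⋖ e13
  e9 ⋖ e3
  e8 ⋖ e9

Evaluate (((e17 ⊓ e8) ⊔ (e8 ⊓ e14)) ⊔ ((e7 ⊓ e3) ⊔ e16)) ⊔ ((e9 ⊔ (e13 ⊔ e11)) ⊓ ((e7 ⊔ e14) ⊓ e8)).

e7

e17 ∧ e8 = e8
e8 ∧ e14 = e8
e8 ∨ e8 = e8
e7 ∧ e3 = e3
e3 ∨ e16 = e7
e8 ∨ e7 = e7
e13 ∨ e11 = e11
e9 ∨ e11 = e11
e7 ∨ e14 = e10
e10 ∧ e8 = e8
e11 ∧ e8 = e8
e7 ∨ e8 = e7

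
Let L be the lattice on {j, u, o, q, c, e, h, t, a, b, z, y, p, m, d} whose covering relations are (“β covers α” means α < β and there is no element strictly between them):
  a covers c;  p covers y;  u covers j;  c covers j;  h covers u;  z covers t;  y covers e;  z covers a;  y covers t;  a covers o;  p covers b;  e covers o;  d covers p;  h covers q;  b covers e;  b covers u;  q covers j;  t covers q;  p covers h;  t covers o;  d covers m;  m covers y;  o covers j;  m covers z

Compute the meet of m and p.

Common lower bounds of {m, p}: e, j, o, q, t, y.
The greatest among these is y.

y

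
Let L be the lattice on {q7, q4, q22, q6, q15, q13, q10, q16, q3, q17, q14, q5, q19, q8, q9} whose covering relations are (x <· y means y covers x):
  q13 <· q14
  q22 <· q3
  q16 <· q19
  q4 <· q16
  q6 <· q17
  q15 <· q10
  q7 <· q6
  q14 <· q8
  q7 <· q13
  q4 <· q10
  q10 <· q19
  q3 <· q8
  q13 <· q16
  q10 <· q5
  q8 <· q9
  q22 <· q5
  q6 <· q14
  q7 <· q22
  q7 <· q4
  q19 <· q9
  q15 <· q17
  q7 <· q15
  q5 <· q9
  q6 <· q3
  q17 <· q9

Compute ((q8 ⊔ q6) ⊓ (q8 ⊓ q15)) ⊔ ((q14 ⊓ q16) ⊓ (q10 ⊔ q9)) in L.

q8 ∨ q6 = q8
q8 ∧ q15 = q7
q8 ∧ q7 = q7
q14 ∧ q16 = q13
q10 ∨ q9 = q9
q13 ∧ q9 = q13
q7 ∨ q13 = q13

q13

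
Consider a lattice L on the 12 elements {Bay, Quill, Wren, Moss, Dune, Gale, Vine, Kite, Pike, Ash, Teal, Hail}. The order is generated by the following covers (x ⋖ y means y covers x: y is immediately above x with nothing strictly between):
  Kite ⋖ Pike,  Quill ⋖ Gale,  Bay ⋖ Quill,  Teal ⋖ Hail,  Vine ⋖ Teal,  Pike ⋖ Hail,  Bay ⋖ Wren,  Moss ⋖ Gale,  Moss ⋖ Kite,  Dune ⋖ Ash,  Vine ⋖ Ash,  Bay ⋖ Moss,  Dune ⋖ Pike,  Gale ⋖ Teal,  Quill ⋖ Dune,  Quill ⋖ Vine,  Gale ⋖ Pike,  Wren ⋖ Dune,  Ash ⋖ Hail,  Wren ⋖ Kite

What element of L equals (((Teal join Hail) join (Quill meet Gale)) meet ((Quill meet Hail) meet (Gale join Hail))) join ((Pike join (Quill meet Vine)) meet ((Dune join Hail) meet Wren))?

Dune

Teal ∨ Hail = Hail
Quill ∧ Gale = Quill
Hail ∨ Quill = Hail
Quill ∧ Hail = Quill
Gale ∨ Hail = Hail
Quill ∧ Hail = Quill
Hail ∧ Quill = Quill
Quill ∧ Vine = Quill
Pike ∨ Quill = Pike
Dune ∨ Hail = Hail
Hail ∧ Wren = Wren
Pike ∧ Wren = Wren
Quill ∨ Wren = Dune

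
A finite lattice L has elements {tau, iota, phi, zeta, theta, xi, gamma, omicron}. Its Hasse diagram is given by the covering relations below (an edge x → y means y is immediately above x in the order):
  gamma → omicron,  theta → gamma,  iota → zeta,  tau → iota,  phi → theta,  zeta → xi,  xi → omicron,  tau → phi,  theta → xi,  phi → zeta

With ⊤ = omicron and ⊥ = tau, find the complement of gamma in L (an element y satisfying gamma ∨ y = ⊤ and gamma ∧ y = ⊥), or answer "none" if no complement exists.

Need y with gamma ∨ y = omicron and gamma ∧ y = tau.
Checking each element gives: iota.

iota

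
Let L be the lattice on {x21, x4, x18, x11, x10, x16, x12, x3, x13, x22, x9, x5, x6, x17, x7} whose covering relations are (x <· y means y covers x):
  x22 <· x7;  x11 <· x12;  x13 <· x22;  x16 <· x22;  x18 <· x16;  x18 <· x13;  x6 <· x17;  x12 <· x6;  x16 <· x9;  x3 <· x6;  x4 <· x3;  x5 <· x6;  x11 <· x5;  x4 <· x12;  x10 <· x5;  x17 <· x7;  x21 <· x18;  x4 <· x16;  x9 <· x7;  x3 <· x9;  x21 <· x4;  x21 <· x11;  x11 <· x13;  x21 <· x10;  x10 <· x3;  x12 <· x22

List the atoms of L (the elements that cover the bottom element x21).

x10, x11, x18, x4

The atoms are exactly the elements that cover x21: x10, x11, x18, x4.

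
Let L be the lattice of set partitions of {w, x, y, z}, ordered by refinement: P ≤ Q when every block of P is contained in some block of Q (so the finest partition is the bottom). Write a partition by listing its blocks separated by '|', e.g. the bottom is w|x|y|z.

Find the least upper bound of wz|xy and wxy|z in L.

wxyz

The join of wz|xy and wxy|z merges any blocks that overlap across the partitions, giving wxyz.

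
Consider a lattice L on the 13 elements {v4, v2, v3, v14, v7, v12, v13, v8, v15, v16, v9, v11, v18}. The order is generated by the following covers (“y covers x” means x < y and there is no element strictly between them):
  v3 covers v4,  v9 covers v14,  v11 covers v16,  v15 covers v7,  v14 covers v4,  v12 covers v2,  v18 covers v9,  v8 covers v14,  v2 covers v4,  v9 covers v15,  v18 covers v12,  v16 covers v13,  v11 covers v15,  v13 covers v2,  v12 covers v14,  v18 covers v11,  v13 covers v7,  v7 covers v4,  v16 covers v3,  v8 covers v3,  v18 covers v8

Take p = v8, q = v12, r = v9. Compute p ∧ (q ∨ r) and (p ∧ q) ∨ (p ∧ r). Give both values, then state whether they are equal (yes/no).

q ∨ r = v18, so p ∧ (q ∨ r) = v8 ∧ v18 = v8.
p ∧ q = v14 and p ∧ r = v14, so (p ∧ q) ∨ (p ∧ r) = v14 ∨ v14 = v14.
Equal: no.

v8; v14; no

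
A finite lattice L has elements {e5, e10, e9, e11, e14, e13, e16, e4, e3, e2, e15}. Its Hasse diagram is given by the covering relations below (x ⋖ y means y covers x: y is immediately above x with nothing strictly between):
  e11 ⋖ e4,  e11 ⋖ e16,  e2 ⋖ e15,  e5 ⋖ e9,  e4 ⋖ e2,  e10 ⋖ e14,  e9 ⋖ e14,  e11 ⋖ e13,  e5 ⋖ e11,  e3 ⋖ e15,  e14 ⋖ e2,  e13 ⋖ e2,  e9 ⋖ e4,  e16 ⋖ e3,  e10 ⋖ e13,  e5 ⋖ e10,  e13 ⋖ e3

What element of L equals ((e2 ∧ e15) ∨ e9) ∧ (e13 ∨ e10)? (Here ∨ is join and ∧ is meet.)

e13

e2 ∧ e15 = e2
e2 ∨ e9 = e2
e13 ∨ e10 = e13
e2 ∧ e13 = e13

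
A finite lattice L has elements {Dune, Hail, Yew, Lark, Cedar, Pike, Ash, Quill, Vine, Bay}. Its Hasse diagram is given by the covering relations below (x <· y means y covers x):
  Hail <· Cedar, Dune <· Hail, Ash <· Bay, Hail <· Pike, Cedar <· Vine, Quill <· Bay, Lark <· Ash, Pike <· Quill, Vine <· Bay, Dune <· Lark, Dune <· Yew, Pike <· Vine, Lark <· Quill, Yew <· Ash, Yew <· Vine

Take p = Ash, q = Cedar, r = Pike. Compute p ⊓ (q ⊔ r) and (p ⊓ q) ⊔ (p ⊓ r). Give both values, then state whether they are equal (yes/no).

q ⊔ r = Vine, so p ⊓ (q ⊔ r) = Ash ⊓ Vine = Yew.
p ⊓ q = Dune and p ⊓ r = Dune, so (p ⊓ q) ⊔ (p ⊓ r) = Dune ⊔ Dune = Dune.
Equal: no.

Yew; Dune; no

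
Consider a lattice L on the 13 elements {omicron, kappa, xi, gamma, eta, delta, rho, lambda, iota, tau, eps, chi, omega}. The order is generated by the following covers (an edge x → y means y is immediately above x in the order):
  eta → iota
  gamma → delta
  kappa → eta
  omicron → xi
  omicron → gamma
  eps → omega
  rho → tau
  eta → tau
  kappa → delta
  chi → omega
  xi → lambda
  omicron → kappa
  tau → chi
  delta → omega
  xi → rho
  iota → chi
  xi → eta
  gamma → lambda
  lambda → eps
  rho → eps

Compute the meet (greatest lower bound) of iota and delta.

Common lower bounds of {iota, delta}: kappa, omicron.
The greatest among these is kappa.

kappa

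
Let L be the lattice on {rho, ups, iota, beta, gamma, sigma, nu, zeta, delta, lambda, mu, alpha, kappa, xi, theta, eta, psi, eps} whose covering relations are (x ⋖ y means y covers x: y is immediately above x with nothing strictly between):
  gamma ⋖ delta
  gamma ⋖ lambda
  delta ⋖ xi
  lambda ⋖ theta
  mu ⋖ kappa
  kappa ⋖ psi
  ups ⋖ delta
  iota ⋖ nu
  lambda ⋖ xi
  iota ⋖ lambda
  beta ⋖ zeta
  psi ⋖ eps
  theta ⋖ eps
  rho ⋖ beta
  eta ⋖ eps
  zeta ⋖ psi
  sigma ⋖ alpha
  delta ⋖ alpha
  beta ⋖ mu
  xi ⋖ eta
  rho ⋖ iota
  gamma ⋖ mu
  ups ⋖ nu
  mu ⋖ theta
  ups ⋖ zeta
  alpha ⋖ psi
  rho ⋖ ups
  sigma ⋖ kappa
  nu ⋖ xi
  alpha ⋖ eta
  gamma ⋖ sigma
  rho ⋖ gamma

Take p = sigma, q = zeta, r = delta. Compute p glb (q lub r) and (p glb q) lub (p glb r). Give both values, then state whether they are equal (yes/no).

sigma; gamma; no

q lub r = psi, so p glb (q lub r) = sigma glb psi = sigma.
p glb q = rho and p glb r = gamma, so (p glb q) lub (p glb r) = rho lub gamma = gamma.
Equal: no.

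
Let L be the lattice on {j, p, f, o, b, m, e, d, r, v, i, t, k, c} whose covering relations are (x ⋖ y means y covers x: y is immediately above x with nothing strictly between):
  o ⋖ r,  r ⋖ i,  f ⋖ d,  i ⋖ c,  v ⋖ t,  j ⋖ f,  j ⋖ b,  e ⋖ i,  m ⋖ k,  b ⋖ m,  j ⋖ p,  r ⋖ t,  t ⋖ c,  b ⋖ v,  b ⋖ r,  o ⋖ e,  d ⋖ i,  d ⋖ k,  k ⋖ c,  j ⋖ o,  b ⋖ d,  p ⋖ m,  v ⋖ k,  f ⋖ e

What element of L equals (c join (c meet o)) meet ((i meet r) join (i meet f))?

c ∧ o = o
c ∨ o = c
i ∧ r = r
i ∧ f = f
r ∨ f = i
c ∧ i = i

i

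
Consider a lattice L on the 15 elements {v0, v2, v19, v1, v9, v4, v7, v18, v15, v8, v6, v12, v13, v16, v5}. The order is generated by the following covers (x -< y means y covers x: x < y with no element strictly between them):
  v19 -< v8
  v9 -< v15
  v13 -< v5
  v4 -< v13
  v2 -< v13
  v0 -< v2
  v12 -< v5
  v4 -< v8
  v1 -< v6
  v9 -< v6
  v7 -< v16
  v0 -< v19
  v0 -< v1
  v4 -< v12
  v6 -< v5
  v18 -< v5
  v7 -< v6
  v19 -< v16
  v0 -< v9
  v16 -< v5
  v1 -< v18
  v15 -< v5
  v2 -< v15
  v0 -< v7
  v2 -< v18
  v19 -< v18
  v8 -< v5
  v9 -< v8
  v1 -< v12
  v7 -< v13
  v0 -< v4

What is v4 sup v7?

Common upper bounds of {v4, v7}: v13, v5.
The least among these is v13.

v13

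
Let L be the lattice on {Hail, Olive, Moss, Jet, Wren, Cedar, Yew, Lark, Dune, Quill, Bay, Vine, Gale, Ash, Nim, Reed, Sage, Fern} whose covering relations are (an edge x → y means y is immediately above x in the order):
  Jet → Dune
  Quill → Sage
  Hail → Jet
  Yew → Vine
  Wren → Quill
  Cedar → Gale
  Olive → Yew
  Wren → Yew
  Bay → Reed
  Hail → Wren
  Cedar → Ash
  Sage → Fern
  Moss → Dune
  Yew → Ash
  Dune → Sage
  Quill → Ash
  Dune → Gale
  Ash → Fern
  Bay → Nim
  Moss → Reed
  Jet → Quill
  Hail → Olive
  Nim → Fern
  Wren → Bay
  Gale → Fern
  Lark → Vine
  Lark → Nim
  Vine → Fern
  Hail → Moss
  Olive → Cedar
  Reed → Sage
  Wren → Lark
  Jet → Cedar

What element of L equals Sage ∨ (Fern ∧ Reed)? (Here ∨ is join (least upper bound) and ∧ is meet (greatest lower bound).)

Sage

Fern ∧ Reed = Reed
Sage ∨ Reed = Sage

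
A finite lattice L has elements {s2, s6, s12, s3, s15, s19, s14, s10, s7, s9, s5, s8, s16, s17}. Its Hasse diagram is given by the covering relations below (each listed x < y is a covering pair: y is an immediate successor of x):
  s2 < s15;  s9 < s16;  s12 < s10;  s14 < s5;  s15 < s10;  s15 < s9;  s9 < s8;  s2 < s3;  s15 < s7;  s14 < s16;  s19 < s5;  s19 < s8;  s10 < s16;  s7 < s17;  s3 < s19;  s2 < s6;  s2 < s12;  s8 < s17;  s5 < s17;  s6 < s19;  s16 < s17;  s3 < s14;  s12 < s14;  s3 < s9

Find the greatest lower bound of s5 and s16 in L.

s14

Common lower bounds of {s5, s16}: s12, s14, s2, s3.
The greatest among these is s14.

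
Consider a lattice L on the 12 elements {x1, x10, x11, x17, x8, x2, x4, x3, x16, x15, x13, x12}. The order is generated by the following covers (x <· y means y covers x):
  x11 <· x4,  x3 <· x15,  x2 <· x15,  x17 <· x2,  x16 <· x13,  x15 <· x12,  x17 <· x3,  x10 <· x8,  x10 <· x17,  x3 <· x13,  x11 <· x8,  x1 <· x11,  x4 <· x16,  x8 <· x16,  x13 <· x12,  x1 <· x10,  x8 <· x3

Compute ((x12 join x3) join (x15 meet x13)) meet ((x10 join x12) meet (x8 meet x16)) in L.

x8

x12 ∨ x3 = x12
x15 ∧ x13 = x3
x12 ∨ x3 = x12
x10 ∨ x12 = x12
x8 ∧ x16 = x8
x12 ∧ x8 = x8
x12 ∧ x8 = x8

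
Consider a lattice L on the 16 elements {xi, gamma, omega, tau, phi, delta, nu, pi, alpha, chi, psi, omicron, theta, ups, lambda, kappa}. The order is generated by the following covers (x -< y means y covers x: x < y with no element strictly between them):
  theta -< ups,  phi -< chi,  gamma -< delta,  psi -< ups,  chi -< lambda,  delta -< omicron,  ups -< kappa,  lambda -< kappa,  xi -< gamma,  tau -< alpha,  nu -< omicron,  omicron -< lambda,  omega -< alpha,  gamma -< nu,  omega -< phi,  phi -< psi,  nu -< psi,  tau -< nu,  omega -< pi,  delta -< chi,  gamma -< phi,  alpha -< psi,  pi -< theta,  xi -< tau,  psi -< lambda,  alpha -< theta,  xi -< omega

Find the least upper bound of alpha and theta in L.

Common upper bounds of {alpha, theta}: kappa, theta, ups.
The least among these is theta.

theta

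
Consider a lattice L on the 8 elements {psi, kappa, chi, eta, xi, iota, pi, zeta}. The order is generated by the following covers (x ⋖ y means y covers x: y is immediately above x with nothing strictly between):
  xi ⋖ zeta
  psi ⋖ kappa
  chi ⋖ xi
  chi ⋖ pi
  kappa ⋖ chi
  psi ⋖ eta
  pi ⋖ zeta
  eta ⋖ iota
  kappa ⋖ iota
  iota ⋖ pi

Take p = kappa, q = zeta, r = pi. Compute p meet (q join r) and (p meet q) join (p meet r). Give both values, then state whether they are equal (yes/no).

kappa; kappa; yes

q join r = zeta, so p meet (q join r) = kappa meet zeta = kappa.
p meet q = kappa and p meet r = kappa, so (p meet q) join (p meet r) = kappa join kappa = kappa.
Equal: yes.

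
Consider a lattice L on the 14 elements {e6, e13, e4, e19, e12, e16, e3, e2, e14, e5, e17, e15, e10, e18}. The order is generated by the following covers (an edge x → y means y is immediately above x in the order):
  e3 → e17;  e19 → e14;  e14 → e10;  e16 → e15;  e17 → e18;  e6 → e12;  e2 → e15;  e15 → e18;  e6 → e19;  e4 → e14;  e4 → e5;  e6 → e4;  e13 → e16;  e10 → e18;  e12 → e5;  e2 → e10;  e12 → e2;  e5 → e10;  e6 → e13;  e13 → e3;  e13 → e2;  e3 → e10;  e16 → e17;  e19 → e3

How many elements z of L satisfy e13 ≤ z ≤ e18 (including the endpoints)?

The interval [e13, e18] = {e10, e13, e15, e16, e17, e18, e2, e3}, which has 8 elements.

8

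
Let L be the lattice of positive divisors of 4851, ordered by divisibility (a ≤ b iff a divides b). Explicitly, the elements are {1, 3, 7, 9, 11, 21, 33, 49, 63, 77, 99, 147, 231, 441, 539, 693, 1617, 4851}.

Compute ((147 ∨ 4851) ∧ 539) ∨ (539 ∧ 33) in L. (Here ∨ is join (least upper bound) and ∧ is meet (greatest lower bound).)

539

147 ∨ 4851 = 4851
4851 ∧ 539 = 539
539 ∧ 33 = 11
539 ∨ 11 = 539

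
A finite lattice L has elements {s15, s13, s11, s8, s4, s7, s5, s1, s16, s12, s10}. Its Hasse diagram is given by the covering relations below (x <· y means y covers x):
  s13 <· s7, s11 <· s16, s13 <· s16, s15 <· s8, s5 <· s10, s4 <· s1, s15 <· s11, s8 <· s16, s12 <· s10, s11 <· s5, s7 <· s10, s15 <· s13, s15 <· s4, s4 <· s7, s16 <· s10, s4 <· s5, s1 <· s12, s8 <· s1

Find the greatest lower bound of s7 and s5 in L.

s4

Common lower bounds of {s7, s5}: s15, s4.
The greatest among these is s4.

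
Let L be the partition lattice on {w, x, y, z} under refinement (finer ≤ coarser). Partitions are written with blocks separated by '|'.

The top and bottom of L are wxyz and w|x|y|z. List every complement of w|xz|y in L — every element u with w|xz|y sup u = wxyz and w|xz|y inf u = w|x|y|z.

Need u with w|xz|y ∨ u = wxyz and w|xz|y ∧ u = w|x|y|z.
Checking each element gives: wxy|z, wx|yz, wyz|x, wz|xy.

wxy|z, wx|yz, wyz|x, wz|xy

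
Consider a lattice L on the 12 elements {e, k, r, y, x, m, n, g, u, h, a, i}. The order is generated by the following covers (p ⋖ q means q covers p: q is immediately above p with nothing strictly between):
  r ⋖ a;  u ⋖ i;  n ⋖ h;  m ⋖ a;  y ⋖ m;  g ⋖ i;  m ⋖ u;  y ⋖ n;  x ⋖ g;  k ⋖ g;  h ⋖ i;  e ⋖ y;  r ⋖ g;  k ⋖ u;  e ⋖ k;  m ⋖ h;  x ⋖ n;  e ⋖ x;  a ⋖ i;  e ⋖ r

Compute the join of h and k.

i

Common upper bounds of {h, k}: i.
The least among these is i.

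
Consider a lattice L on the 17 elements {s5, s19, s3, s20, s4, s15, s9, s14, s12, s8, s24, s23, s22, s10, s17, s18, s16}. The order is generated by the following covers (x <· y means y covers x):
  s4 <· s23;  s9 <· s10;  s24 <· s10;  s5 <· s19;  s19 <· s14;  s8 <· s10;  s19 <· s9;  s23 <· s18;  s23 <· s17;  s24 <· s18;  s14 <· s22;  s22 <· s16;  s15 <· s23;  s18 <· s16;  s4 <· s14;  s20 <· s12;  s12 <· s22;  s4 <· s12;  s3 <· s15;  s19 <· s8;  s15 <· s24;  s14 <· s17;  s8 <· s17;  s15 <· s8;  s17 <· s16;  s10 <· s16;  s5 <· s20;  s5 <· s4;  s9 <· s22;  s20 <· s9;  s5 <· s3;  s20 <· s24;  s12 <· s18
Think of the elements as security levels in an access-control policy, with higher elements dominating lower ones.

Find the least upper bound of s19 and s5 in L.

s19

Common upper bounds of {s19, s5}: s10, s14, s16, s17, s19, s22, s8, s9.
The least among these is s19.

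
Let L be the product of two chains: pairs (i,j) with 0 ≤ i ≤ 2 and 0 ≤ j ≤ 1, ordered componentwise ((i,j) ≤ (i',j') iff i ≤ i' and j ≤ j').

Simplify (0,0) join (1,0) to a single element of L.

(0,0) ∨ (1,0) = (1,0)

(1,0)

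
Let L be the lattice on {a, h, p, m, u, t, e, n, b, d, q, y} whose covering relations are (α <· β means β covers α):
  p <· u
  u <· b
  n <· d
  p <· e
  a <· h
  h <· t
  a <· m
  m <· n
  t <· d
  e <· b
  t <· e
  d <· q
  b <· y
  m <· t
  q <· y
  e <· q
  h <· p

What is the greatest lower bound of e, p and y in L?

Common lower bounds of {e, p, y}: a, h, p.
The greatest among these is p.

p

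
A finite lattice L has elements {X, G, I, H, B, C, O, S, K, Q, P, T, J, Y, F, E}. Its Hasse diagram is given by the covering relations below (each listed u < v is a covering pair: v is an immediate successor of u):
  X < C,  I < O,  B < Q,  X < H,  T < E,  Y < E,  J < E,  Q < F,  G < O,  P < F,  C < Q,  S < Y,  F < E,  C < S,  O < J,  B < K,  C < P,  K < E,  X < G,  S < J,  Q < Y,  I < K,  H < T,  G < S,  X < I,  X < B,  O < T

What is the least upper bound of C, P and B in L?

Common upper bounds of {C, P, B}: E, F.
The least among these is F.

F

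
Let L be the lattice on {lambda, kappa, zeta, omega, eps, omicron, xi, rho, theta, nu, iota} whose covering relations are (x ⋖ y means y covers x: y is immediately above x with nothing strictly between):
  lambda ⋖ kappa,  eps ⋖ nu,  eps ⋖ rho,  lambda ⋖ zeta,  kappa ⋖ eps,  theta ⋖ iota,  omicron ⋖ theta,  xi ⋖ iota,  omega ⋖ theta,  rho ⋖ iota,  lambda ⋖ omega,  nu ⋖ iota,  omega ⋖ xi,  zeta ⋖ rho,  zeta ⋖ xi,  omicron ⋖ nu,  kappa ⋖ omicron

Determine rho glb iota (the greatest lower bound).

Common lower bounds of {rho, iota}: eps, kappa, lambda, rho, zeta.
The greatest among these is rho.

rho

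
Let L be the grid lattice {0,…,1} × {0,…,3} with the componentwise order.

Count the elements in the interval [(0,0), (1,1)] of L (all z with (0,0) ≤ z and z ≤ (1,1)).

The interval [(0,0), (1,1)] = {(0,0), (0,1), (1,0), (1,1)}, which has 4 elements.

4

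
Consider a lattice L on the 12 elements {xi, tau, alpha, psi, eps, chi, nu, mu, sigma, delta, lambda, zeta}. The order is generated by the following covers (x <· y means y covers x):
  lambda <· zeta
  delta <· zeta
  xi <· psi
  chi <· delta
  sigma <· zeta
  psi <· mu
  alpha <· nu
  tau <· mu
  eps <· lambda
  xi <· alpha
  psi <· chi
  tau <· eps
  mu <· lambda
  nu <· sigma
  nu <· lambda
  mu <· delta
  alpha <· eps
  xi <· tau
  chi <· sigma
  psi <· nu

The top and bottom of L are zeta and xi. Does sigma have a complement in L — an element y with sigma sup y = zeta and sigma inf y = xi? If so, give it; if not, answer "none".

Need y with sigma ∨ y = zeta and sigma ∧ y = xi.
Checking each element gives: tau.

tau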